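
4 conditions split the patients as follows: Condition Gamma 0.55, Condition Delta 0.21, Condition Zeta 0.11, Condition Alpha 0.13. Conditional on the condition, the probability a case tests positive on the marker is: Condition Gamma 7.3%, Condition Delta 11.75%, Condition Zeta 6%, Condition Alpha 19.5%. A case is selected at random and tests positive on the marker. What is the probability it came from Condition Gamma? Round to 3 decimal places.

0.415

Unnormalized posteriors (prior × likelihood):
  Condition Gamma: 0.55 × 0.073 = 0.04015
  Condition Delta: 0.21 × 0.1175 = 0.024675
  Condition Zeta: 0.11 × 0.06 = 0.0066
  Condition Alpha: 0.13 × 0.195 = 0.02535
Sum = 0.096775.
P(Condition Gamma | evidence) = 0.04015 / 0.096775 ≈ 0.415.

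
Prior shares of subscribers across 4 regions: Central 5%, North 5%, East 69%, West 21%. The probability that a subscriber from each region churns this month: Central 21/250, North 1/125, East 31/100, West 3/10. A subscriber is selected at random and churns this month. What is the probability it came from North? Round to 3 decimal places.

0.001

Prior × likelihood for each hypothesis:
  Central: 0.05 × 0.084 = 0.0042
  North: 0.05 × 0.008 = 0.0004
  East: 0.69 × 0.31 = 0.2139
  West: 0.21 × 0.3 = 0.063
Total = 0.2815.
P(North | evidence) = 0.0004 / 0.2815 ≈ 0.001.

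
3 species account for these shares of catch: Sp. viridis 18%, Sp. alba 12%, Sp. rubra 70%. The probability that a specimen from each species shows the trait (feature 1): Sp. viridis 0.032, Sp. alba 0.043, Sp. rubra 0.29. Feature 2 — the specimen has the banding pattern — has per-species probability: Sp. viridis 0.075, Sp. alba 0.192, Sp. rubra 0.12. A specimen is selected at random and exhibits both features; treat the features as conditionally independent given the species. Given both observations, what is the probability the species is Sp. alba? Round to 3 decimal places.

0.038

By Bayes' rule, posterior ∝ prior × likelihood:
  Sp. viridis: 0.18 × 0.032 × 0.075 = 0.000432
  Sp. alba: 0.12 × 0.043 × 0.192 = 0.00099072
  Sp. rubra: 0.7 × 0.29 × 0.12 = 0.02436
Sum = 0.02578272.
P(Sp. alba | evidence) = 0.00099072 / 0.02578272 ≈ 0.038.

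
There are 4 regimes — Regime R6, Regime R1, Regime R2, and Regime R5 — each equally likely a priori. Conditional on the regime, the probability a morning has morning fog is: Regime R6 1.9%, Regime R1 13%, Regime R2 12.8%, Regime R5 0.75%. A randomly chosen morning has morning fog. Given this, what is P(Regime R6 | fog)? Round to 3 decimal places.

Since the prior is uniform, the posterior is proportional to the likelihood:
  Regime R6: 0.019
  Regime R1: 0.13
  Regime R2: 0.128
  Regime R5: 0.0075
Sum = 0.2845.
P(Regime R6 | evidence) = 0.019 / 0.2845 ≈ 0.067.

0.067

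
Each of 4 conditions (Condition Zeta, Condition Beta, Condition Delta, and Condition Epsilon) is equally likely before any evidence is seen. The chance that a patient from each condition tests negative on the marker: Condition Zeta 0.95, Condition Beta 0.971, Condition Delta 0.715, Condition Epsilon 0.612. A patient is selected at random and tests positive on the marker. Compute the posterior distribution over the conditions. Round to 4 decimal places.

Taking complements, P(marker-positive | each) = Condition Zeta 0.05, Condition Beta 0.029, Condition Delta 0.285, Condition Epsilon 0.388.
With a uniform prior (1/4 each), posterior ∝ likelihood:
  Condition Zeta: 0.05
  Condition Beta: 0.029
  Condition Delta: 0.285
  Condition Epsilon: 0.388
Sum = 0.752.
P(Condition Zeta | marker-positive) = 0.05/0.752 ≈ 0.0665
P(Condition Beta | marker-positive) = 0.029/0.752 ≈ 0.0386
P(Condition Delta | marker-positive) = 0.285/0.752 ≈ 0.3790
P(Condition Epsilon | marker-positive) = 0.388/0.752 ≈ 0.5160

Condition Zeta 0.0665, Condition Beta 0.0386, Condition Delta 0.3790, Condition Epsilon 0.5160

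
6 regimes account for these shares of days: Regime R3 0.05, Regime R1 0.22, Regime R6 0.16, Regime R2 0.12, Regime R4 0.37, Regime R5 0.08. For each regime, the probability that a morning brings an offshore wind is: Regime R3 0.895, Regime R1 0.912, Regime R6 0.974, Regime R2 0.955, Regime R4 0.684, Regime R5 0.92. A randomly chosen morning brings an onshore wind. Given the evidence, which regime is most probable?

Taking complements, P(onshore | each) = Regime R3 0.105, Regime R1 0.088, Regime R6 0.026, Regime R2 0.045, Regime R4 0.316, Regime R5 0.08.
By Bayes' rule, posterior ∝ prior × likelihood:
  Regime R3: 0.05 × 0.105 = 0.00525
  Regime R1: 0.22 × 0.088 = 0.01936
  Regime R6: 0.16 × 0.026 = 0.00416
  Regime R2: 0.12 × 0.045 = 0.0054
  Regime R4: 0.37 × 0.316 = 0.11692
  Regime R5: 0.08 × 0.08 = 0.0064
Normalizing constant = 0.15749.
Largest term belongs to Regime R4, so Regime R4 is most probable.

Regime R4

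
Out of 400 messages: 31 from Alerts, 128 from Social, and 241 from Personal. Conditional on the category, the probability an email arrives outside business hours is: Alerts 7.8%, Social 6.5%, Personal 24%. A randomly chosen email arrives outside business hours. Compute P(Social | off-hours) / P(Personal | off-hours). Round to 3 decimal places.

0.144

Prior × likelihood for each hypothesis:
  Alerts: 0.0775 × 0.078 = 0.006045
  Social: 0.32 × 0.065 = 0.0208
  Personal: 0.6025 × 0.24 = 0.1446
Normalizing constant = 0.171445.
The ratio is 0.0208 / 0.1446 (the normalizer cancels) = 0.144.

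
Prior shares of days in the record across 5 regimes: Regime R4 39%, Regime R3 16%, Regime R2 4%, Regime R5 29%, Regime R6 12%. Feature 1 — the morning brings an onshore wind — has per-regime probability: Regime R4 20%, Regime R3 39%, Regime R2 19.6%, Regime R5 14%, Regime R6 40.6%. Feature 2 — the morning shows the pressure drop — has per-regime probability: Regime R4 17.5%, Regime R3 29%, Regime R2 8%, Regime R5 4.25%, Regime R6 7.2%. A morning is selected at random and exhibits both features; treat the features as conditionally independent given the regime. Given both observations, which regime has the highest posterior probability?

Regime R3

By Bayes' rule, posterior ∝ prior × likelihood:
  Regime R4: 0.39 × 0.2 × 0.175 = 0.01365
  Regime R3: 0.16 × 0.39 × 0.29 = 0.018096
  Regime R2: 0.04 × 0.196 × 0.08 = 0.0006272
  Regime R5: 0.29 × 0.14 × 0.0425 = 0.0017255
  Regime R6: 0.12 × 0.406 × 0.072 = 0.00350784
Normalizing constant = 0.03760654.
Largest term belongs to Regime R3, so Regime R3 is most probable.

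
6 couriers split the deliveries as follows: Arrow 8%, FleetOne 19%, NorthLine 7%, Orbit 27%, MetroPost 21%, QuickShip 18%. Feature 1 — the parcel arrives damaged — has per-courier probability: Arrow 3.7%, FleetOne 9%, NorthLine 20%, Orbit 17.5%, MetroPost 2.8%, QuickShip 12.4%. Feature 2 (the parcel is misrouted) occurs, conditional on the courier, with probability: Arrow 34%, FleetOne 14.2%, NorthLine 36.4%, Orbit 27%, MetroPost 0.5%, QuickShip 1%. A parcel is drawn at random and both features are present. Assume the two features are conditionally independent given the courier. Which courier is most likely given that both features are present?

Prior × likelihood for each hypothesis:
  Arrow: 0.08 × 0.037 × 0.34 = 0.0010064
  FleetOne: 0.19 × 0.09 × 0.142 = 0.0024282
  NorthLine: 0.07 × 0.2 × 0.364 = 0.005096
  Orbit: 0.27 × 0.175 × 0.27 = 0.0127575
  MetroPost: 0.21 × 0.028 × 0.005 = 0.0000294
  QuickShip: 0.18 × 0.124 × 0.01 = 0.0002232
Normalizing constant = 0.0215407.
Largest term belongs to Orbit, so Orbit is most probable.

Orbit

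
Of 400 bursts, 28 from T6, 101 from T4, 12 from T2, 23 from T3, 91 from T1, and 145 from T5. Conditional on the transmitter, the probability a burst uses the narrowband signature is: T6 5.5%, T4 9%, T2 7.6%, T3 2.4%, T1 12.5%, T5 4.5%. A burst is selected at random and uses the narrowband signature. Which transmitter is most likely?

T1

Prior × likelihood for each hypothesis:
  T6: 0.07 × 0.055 = 0.00385
  T4: 0.2525 × 0.09 = 0.022725
  T2: 0.03 × 0.076 = 0.00228
  T3: 0.0575 × 0.024 = 0.00138
  T1: 0.2275 × 0.125 = 0.0284375
  T5: 0.3625 × 0.045 = 0.0163125
Normalizing constant = 0.074985.
Largest term belongs to T1, so T1 is most probable.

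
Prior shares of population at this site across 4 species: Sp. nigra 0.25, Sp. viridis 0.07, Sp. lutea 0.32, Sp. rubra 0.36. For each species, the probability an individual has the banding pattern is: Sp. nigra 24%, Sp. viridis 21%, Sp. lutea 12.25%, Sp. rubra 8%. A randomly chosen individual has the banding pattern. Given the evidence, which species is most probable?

Unnormalized posteriors (prior × likelihood):
  Sp. nigra: 0.25 × 0.24 = 0.06
  Sp. viridis: 0.07 × 0.21 = 0.0147
  Sp. lutea: 0.32 × 0.1225 = 0.0392
  Sp. rubra: 0.36 × 0.08 = 0.0288
Total = 0.1427.
Largest term belongs to Sp. nigra, so Sp. nigra is most probable.

Sp. nigra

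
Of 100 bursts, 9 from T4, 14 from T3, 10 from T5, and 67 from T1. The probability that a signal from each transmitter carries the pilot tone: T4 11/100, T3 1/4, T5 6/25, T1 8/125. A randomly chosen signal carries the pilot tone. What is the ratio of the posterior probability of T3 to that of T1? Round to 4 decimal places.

0.8162

Unnormalized posteriors (prior × likelihood):
  T4: 0.09 × 0.11 = 0.0099
  T3: 0.14 × 0.25 = 0.035
  T5: 0.1 × 0.24 = 0.024
  T1: 0.67 × 0.064 = 0.04288
Sum = 0.11178.
The ratio is 0.035 / 0.04288 (the normalizer cancels) = 0.8162.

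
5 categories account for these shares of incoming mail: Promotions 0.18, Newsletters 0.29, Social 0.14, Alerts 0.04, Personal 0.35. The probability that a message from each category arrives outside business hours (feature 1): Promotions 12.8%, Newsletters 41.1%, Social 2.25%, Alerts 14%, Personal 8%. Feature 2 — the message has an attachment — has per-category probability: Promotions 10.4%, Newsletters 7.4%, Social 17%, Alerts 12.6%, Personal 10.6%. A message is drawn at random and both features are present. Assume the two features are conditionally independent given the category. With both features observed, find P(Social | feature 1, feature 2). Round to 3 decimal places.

0.035

Unnormalized posteriors (prior × likelihood):
  Promotions: 0.18 × 0.128 × 0.104 = 0.00239616
  Newsletters: 0.29 × 0.411 × 0.074 = 0.00882006
  Social: 0.14 × 0.0225 × 0.17 = 0.0005355
  Alerts: 0.04 × 0.14 × 0.126 = 0.0007056
  Personal: 0.35 × 0.08 × 0.106 = 0.002968
Sum = 0.01542532.
P(Social | evidence) = 0.0005355 / 0.01542532 ≈ 0.035.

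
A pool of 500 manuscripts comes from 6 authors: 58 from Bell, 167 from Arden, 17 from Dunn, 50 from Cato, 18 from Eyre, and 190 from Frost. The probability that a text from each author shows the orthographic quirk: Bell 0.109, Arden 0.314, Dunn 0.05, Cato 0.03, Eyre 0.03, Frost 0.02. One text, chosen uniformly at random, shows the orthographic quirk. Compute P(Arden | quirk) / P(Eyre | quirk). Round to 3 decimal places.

97.107

Prior × likelihood for each hypothesis:
  Bell: 0.116 × 0.109 = 0.012644
  Arden: 0.334 × 0.314 = 0.104876
  Dunn: 0.034 × 0.05 = 0.0017
  Cato: 0.1 × 0.03 = 0.003
  Eyre: 0.036 × 0.03 = 0.00108
  Frost: 0.38 × 0.02 = 0.0076
Sum = 0.1309.
The ratio is 0.104876 / 0.00108 (the normalizer cancels) = 97.107.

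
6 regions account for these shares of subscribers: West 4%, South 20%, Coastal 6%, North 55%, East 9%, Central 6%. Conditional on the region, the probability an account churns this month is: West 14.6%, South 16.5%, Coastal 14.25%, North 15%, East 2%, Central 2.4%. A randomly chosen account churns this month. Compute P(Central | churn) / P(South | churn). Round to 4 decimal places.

0.0436

Prior × likelihood for each hypothesis:
  West: 0.04 × 0.146 = 0.00584
  South: 0.2 × 0.165 = 0.033
  Coastal: 0.06 × 0.1425 = 0.00855
  North: 0.55 × 0.15 = 0.0825
  East: 0.09 × 0.02 = 0.0018
  Central: 0.06 × 0.024 = 0.00144
Total = 0.13313.
The ratio is 0.00144 / 0.033 (the normalizer cancels) = 0.0436.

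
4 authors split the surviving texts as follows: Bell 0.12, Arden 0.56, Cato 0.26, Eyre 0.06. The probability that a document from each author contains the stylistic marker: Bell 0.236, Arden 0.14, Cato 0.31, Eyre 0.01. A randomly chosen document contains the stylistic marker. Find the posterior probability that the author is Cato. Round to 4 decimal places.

0.4289

By Bayes' rule, posterior ∝ prior × likelihood:
  Bell: 0.12 × 0.236 = 0.02832
  Arden: 0.56 × 0.14 = 0.0784
  Cato: 0.26 × 0.31 = 0.0806
  Eyre: 0.06 × 0.01 = 0.0006
Normalizing constant = 0.18792.
P(Cato | evidence) = 0.0806 / 0.18792 ≈ 0.4289.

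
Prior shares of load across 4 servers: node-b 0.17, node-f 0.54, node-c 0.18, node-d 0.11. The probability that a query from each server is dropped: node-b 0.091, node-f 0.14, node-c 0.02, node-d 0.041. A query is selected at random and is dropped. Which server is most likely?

node-f

Compute prior × likelihood for every hypothesis:
  node-b: 0.17 × 0.091 = 0.01547
  node-f: 0.54 × 0.14 = 0.0756
  node-c: 0.18 × 0.02 = 0.0036
  node-d: 0.11 × 0.041 = 0.00451
Total = 0.09918.
Largest term belongs to node-f, so node-f is most probable.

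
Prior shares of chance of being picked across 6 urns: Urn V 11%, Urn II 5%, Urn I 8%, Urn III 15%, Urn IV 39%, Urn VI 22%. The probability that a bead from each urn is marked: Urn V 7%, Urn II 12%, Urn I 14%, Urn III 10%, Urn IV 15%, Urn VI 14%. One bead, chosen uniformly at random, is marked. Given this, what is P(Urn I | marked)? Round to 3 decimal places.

0.087

By Bayes' rule, posterior ∝ prior × likelihood:
  Urn V: 0.11 × 0.07 = 0.0077
  Urn II: 0.05 × 0.12 = 0.006
  Urn I: 0.08 × 0.14 = 0.0112
  Urn III: 0.15 × 0.1 = 0.015
  Urn IV: 0.39 × 0.15 = 0.0585
  Urn VI: 0.22 × 0.14 = 0.0308
Normalizing constant = 0.1292.
P(Urn I | evidence) = 0.0112 / 0.1292 ≈ 0.087.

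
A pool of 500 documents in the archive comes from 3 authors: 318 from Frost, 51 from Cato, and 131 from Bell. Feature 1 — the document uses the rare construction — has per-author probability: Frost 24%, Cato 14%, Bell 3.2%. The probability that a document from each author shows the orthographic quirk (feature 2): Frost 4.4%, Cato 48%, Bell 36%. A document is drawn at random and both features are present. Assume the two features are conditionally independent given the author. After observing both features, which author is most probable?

By Bayes' rule, posterior ∝ prior × likelihood:
  Frost: 0.636 × 0.24 × 0.044 = 0.00671616
  Cato: 0.102 × 0.14 × 0.48 = 0.0068544
  Bell: 0.262 × 0.032 × 0.36 = 0.00301824
Normalizing constant = 0.0165888.
Largest term belongs to Cato, so Cato is most probable.

Cato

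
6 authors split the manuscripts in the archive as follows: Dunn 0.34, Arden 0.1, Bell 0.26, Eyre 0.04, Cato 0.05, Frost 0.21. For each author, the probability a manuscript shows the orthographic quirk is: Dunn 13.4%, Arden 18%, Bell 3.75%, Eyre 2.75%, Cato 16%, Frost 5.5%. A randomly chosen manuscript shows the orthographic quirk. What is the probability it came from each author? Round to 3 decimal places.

Dunn 0.485, Arden 0.192, Bell 0.104, Eyre 0.012, Cato 0.085, Frost 0.123

Prior × likelihood for each hypothesis:
  Dunn: 0.34 × 0.134 = 0.04556
  Arden: 0.1 × 0.18 = 0.018
  Bell: 0.26 × 0.0375 = 0.00975
  Eyre: 0.04 × 0.0275 = 0.0011
  Cato: 0.05 × 0.16 = 0.008
  Frost: 0.21 × 0.055 = 0.01155
Sum = 0.09396.
P(Dunn | quirk) = 0.04556/0.09396 ≈ 0.485
P(Arden | quirk) = 0.018/0.09396 ≈ 0.192
P(Bell | quirk) = 0.00975/0.09396 ≈ 0.104
P(Eyre | quirk) = 0.0011/0.09396 ≈ 0.012
P(Cato | quirk) = 0.008/0.09396 ≈ 0.085
P(Frost | quirk) = 0.01155/0.09396 ≈ 0.123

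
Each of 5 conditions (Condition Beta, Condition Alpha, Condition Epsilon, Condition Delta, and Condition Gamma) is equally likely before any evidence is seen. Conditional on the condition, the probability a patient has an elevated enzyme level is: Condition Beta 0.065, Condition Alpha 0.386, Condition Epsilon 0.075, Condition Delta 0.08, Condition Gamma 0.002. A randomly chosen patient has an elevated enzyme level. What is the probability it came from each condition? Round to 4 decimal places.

Since the prior is uniform, the posterior is proportional to the likelihood:
  Condition Beta: 0.065
  Condition Alpha: 0.386
  Condition Epsilon: 0.075
  Condition Delta: 0.08
  Condition Gamma: 0.002
Normalizing constant = 0.608.
P(Condition Beta | elevated) = 0.065/0.608 ≈ 0.1069
P(Condition Alpha | elevated) = 0.386/0.608 ≈ 0.6349
P(Condition Epsilon | elevated) = 0.075/0.608 ≈ 0.1234
P(Condition Delta | elevated) = 0.08/0.608 ≈ 0.1316
P(Condition Gamma | elevated) = 0.002/0.608 ≈ 0.0033

Condition Beta 0.1069, Condition Alpha 0.6349, Condition Epsilon 0.1234, Condition Delta 0.1316, Condition Gamma 0.0033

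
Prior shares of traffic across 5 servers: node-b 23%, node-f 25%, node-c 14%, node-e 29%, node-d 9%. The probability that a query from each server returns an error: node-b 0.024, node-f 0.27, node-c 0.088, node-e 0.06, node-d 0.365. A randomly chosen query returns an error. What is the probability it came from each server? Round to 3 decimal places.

node-b 0.041, node-f 0.498, node-c 0.091, node-e 0.128, node-d 0.242

Unnormalized posteriors (prior × likelihood):
  node-b: 0.23 × 0.024 = 0.00552
  node-f: 0.25 × 0.27 = 0.0675
  node-c: 0.14 × 0.088 = 0.01232
  node-e: 0.29 × 0.06 = 0.0174
  node-d: 0.09 × 0.365 = 0.03285
Normalizing constant = 0.13559.
P(node-b | error) = 0.00552/0.13559 ≈ 0.041
P(node-f | error) = 0.0675/0.13559 ≈ 0.498
P(node-c | error) = 0.01232/0.13559 ≈ 0.091
P(node-e | error) = 0.0174/0.13559 ≈ 0.128
P(node-d | error) = 0.03285/0.13559 ≈ 0.242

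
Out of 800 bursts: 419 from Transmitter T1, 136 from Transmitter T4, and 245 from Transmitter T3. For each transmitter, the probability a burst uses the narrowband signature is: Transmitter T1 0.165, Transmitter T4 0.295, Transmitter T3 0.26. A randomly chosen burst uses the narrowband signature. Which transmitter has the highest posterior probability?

Transmitter T1

Prior × likelihood for each hypothesis:
  Transmitter T1: 0.52375 × 0.165 = 0.08641875
  Transmitter T4: 0.17 × 0.295 = 0.05015
  Transmitter T3: 0.30625 × 0.26 = 0.079625
Total = 0.21619375.
Largest term belongs to Transmitter T1, so Transmitter T1 is most probable.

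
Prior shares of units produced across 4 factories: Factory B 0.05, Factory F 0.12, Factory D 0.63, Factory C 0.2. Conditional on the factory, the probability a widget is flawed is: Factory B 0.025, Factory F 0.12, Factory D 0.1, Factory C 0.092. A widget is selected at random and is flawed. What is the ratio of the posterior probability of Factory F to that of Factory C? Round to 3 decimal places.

0.783

Prior × likelihood for each hypothesis:
  Factory B: 0.05 × 0.025 = 0.00125
  Factory F: 0.12 × 0.12 = 0.0144
  Factory D: 0.63 × 0.1 = 0.063
  Factory C: 0.2 × 0.092 = 0.0184
Normalizing constant = 0.09705.
The ratio is 0.0144 / 0.0184 (the normalizer cancels) = 0.783.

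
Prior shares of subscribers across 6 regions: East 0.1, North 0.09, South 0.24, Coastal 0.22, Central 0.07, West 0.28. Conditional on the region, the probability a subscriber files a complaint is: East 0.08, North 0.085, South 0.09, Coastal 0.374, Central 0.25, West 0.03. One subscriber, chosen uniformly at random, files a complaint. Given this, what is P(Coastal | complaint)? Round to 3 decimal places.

Prior × likelihood for each hypothesis:
  East: 0.1 × 0.08 = 0.008
  North: 0.09 × 0.085 = 0.00765
  South: 0.24 × 0.09 = 0.0216
  Coastal: 0.22 × 0.374 = 0.08228
  Central: 0.07 × 0.25 = 0.0175
  West: 0.28 × 0.03 = 0.0084
Sum = 0.14543.
P(Coastal | evidence) = 0.08228 / 0.14543 ≈ 0.566.

0.566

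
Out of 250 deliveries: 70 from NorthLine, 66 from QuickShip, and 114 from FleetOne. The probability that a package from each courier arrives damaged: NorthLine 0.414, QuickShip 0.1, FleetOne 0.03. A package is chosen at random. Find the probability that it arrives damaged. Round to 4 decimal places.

Compute prior × likelihood for every hypothesis:
  NorthLine: 0.28 × 0.414 = 0.11592
  QuickShip: 0.264 × 0.1 = 0.0264
  FleetOne: 0.456 × 0.03 = 0.01368
P(damaged) = 0.11592 + 0.0264 + 0.01368 = 0.156 → 0.1560.

0.1560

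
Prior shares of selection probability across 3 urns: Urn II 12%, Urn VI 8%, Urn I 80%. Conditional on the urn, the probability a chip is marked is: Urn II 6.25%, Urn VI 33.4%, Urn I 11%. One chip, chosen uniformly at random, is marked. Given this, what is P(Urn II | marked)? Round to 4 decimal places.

0.0614

Prior × likelihood for each hypothesis:
  Urn II: 0.12 × 0.0625 = 0.0075
  Urn VI: 0.08 × 0.334 = 0.02672
  Urn I: 0.8 × 0.11 = 0.088
Sum = 0.12222.
P(Urn II | evidence) = 0.0075 / 0.12222 ≈ 0.0614.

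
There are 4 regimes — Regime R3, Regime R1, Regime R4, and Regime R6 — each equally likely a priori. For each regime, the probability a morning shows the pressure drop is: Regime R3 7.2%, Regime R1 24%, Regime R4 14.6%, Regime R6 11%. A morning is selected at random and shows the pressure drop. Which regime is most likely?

With a uniform prior (1/4 each), posterior ∝ likelihood:
  Regime R3: 0.072
  Regime R1: 0.24
  Regime R4: 0.146
  Regime R6: 0.11
Sum = 0.568.
Largest term belongs to Regime R1, so Regime R1 is most probable.

Regime R1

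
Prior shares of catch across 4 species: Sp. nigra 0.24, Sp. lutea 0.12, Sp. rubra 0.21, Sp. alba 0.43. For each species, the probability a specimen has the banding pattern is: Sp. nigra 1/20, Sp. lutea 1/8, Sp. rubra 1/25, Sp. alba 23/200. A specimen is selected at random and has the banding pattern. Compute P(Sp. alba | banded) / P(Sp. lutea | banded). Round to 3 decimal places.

By Bayes' rule, posterior ∝ prior × likelihood:
  Sp. nigra: 0.24 × 0.05 = 0.012
  Sp. lutea: 0.12 × 0.125 = 0.015
  Sp. rubra: 0.21 × 0.04 = 0.0084
  Sp. alba: 0.43 × 0.115 = 0.04945
Total = 0.08485.
The ratio is 0.04945 / 0.015 (the normalizer cancels) = 3.297.

3.297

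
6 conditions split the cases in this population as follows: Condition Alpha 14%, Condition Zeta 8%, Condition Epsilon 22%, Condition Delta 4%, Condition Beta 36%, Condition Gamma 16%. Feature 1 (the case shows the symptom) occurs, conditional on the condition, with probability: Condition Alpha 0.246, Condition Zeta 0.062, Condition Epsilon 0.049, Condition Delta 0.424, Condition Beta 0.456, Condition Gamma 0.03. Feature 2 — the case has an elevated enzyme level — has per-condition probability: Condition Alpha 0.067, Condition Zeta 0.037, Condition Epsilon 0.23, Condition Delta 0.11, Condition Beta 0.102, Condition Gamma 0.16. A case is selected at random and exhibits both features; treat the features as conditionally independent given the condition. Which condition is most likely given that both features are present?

Condition Beta

Unnormalized posteriors (prior × likelihood):
  Condition Alpha: 0.14 × 0.246 × 0.067 = 0.00230748
  Condition Zeta: 0.08 × 0.062 × 0.037 = 0.00018352
  Condition Epsilon: 0.22 × 0.049 × 0.23 = 0.0024794
  Condition Delta: 0.04 × 0.424 × 0.11 = 0.0018656
  Condition Beta: 0.36 × 0.456 × 0.102 = 0.01674432
  Condition Gamma: 0.16 × 0.03 × 0.16 = 0.000768
Normalizing constant = 0.02434832.
Largest term belongs to Condition Beta, so Condition Beta is most probable.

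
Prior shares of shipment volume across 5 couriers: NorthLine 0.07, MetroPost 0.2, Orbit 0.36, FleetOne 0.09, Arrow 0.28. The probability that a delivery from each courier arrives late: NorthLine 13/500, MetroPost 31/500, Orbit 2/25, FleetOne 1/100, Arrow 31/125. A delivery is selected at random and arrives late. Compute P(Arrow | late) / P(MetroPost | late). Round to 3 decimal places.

5.600

By Bayes' rule, posterior ∝ prior × likelihood:
  NorthLine: 0.07 × 0.026 = 0.00182
  MetroPost: 0.2 × 0.062 = 0.0124
  Orbit: 0.36 × 0.08 = 0.0288
  FleetOne: 0.09 × 0.01 = 0.0009
  Arrow: 0.28 × 0.248 = 0.06944
Normalizing constant = 0.11336.
The ratio is 0.06944 / 0.0124 (the normalizer cancels) = 5.600.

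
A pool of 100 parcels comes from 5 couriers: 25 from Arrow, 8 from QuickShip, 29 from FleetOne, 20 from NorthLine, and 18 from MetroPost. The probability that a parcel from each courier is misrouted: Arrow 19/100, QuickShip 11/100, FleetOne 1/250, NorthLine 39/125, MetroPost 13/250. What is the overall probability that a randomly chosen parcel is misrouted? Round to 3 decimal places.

0.129

Compute prior × likelihood for every hypothesis:
  Arrow: 0.25 × 0.19 = 0.0475
  QuickShip: 0.08 × 0.11 = 0.0088
  FleetOne: 0.29 × 0.004 = 0.00116
  NorthLine: 0.2 × 0.312 = 0.0624
  MetroPost: 0.18 × 0.052 = 0.00936
P(misrouted) = 0.0475 + 0.0088 + 0.00116 + 0.0624 + 0.00936 = 0.12922 → 0.129.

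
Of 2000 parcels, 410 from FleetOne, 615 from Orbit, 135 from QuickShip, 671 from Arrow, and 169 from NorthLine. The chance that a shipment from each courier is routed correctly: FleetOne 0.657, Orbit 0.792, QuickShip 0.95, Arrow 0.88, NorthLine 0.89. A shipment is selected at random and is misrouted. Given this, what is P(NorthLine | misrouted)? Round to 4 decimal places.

Taking complements, P(misrouted | each) = FleetOne 0.343, Orbit 0.208, QuickShip 0.05, Arrow 0.12, NorthLine 0.11.
Prior × likelihood for each hypothesis:
  FleetOne: 0.205 × 0.343 = 0.070315
  Orbit: 0.3075 × 0.208 = 0.06396
  QuickShip: 0.0675 × 0.05 = 0.003375
  Arrow: 0.3355 × 0.12 = 0.04026
  NorthLine: 0.0845 × 0.11 = 0.009295
Normalizing constant = 0.187205.
P(NorthLine | evidence) = 0.009295 / 0.187205 ≈ 0.0497.

0.0497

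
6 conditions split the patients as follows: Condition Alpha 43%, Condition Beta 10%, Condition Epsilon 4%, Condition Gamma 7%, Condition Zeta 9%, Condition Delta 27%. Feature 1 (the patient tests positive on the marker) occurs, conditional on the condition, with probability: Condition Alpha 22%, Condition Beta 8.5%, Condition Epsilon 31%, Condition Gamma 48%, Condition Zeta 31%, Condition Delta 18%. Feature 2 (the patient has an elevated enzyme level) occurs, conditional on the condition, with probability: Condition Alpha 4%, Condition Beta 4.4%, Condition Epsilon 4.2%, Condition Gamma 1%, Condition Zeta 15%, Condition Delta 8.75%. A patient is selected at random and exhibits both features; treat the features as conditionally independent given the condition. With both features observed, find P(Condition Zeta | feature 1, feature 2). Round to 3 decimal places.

By Bayes' rule, posterior ∝ prior × likelihood:
  Condition Alpha: 0.43 × 0.22 × 0.04 = 0.003784
  Condition Beta: 0.1 × 0.085 × 0.044 = 0.000374
  Condition Epsilon: 0.04 × 0.31 × 0.042 = 0.0005208
  Condition Gamma: 0.07 × 0.48 × 0.01 = 0.000336
  Condition Zeta: 0.09 × 0.31 × 0.15 = 0.004185
  Condition Delta: 0.27 × 0.18 × 0.0875 = 0.0042525
Sum = 0.0134523.
P(Condition Zeta | evidence) = 0.004185 / 0.0134523 ≈ 0.311.

0.311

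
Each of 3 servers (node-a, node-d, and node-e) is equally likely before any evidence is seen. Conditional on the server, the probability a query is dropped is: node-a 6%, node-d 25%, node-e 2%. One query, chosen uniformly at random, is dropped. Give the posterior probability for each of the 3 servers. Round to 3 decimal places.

node-a 0.182, node-d 0.758, node-e 0.061

With a uniform prior (1/3 each), posterior ∝ likelihood:
  node-a: 0.06
  node-d: 0.25
  node-e: 0.02
Total = 0.33.
P(node-a | dropped) = 0.06/0.33 ≈ 0.182
P(node-d | dropped) = 0.25/0.33 ≈ 0.758
P(node-e | dropped) = 0.02/0.33 ≈ 0.061
(Check: 0.182+0.758+0.061 = 1.001.)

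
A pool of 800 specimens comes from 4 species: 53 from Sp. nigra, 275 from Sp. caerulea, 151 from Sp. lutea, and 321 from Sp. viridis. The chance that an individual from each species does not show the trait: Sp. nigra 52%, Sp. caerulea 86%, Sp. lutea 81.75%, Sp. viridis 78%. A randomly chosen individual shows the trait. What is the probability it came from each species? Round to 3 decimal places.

Sp. nigra 0.157, Sp. caerulea 0.237, Sp. lutea 0.170, Sp. viridis 0.436

Taking complements, P(trait | each) = Sp. nigra 0.48, Sp. caerulea 0.14, Sp. lutea 0.1825, Sp. viridis 0.22.
Unnormalized posteriors (prior × likelihood):
  Sp. nigra: 0.06625 × 0.48 = 0.0318
  Sp. caerulea: 0.34375 × 0.14 = 0.048125
  Sp. lutea: 0.18875 × 0.1825 = 0.034446875
  Sp. viridis: 0.40125 × 0.22 = 0.088275
Total = 0.202646875.
P(Sp. nigra | trait) = 0.0318/0.202646875 ≈ 0.157
P(Sp. caerulea | trait) = 0.048125/0.202646875 ≈ 0.237
P(Sp. lutea | trait) = 0.034446875/0.202646875 ≈ 0.170
P(Sp. viridis | trait) = 0.088275/0.202646875 ≈ 0.436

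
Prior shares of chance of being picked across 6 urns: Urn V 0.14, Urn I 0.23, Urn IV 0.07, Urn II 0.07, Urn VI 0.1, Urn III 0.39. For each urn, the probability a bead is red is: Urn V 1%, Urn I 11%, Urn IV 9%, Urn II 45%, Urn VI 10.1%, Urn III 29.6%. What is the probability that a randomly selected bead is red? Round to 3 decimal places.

By Bayes' rule, posterior ∝ prior × likelihood:
  Urn V: 0.14 × 0.01 = 0.0014
  Urn I: 0.23 × 0.11 = 0.0253
  Urn IV: 0.07 × 0.09 = 0.0063
  Urn II: 0.07 × 0.45 = 0.0315
  Urn VI: 0.1 × 0.101 = 0.0101
  Urn III: 0.39 × 0.296 = 0.11544
P(red) = 0.0014 + 0.0253 + 0.0063 + 0.0315 + 0.0101 + 0.11544 = 0.19004 → 0.190.

0.190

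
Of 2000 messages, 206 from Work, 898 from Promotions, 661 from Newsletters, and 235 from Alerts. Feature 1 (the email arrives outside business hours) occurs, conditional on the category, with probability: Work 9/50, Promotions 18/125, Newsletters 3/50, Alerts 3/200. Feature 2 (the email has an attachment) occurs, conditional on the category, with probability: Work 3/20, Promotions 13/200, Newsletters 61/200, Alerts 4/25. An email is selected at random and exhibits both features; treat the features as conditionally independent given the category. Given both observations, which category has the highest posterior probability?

Compute prior × likelihood for every hypothesis:
  Work: 0.103 × 0.18 × 0.15 = 0.002781
  Promotions: 0.449 × 0.144 × 0.065 = 0.00420264
  Newsletters: 0.3305 × 0.06 × 0.305 = 0.00604815
  Alerts: 0.1175 × 0.015 × 0.16 = 0.000282
Sum = 0.01331379.
Largest term belongs to Newsletters, so Newsletters is most probable.

Newsletters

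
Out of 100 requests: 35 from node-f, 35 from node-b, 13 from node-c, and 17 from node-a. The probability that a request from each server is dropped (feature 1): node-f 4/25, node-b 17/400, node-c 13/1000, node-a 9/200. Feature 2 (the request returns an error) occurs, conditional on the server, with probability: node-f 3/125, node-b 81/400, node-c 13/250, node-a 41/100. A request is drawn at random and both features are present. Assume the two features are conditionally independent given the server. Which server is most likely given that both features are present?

node-a

Compute prior × likelihood for every hypothesis:
  node-f: 0.35 × 0.16 × 0.024 = 0.001344
  node-b: 0.35 × 0.0425 × 0.2025 = 0.0030121875
  node-c: 0.13 × 0.013 × 0.052 = 0.00008788
  node-a: 0.17 × 0.045 × 0.41 = 0.0031365
Normalizing constant = 0.0075805675.
Largest term belongs to node-a, so node-a is most probable.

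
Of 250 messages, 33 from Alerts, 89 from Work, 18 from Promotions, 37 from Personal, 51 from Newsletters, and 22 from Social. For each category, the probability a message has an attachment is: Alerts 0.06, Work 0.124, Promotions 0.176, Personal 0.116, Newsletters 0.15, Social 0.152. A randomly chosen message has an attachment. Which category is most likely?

Compute prior × likelihood for every hypothesis:
  Alerts: 0.132 × 0.06 = 0.00792
  Work: 0.356 × 0.124 = 0.044144
  Promotions: 0.072 × 0.176 = 0.012672
  Personal: 0.148 × 0.116 = 0.017168
  Newsletters: 0.204 × 0.15 = 0.0306
  Social: 0.088 × 0.152 = 0.013376
Normalizing constant = 0.12588.
Largest term belongs to Work, so Work is most probable.

Work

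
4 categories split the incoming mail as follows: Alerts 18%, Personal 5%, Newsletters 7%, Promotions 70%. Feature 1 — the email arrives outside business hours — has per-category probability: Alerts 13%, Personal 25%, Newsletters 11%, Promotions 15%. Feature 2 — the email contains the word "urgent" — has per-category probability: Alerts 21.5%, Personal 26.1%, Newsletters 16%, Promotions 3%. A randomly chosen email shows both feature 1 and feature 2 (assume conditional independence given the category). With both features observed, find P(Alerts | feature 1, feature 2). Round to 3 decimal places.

0.397

Prior × likelihood for each hypothesis:
  Alerts: 0.18 × 0.13 × 0.215 = 0.005031
  Personal: 0.05 × 0.25 × 0.261 = 0.0032625
  Newsletters: 0.07 × 0.11 × 0.16 = 0.001232
  Promotions: 0.7 × 0.15 × 0.03 = 0.00315
Sum = 0.0126755.
P(Alerts | evidence) = 0.005031 / 0.0126755 ≈ 0.397.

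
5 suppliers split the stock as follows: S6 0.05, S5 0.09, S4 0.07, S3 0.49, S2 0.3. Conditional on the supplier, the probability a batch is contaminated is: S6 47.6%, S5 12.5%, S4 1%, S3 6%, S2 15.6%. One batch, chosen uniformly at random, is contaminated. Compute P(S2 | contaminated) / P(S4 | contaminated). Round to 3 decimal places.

66.857

Unnormalized posteriors (prior × likelihood):
  S6: 0.05 × 0.476 = 0.0238
  S5: 0.09 × 0.125 = 0.01125
  S4: 0.07 × 0.01 = 0.0007
  S3: 0.49 × 0.06 = 0.0294
  S2: 0.3 × 0.156 = 0.0468
Sum = 0.11195.
The ratio is 0.0468 / 0.0007 (the normalizer cancels) = 66.857.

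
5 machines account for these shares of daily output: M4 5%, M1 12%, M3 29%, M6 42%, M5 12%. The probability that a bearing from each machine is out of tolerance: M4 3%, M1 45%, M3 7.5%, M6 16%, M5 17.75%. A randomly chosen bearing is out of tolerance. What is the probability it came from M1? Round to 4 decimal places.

0.3258

Prior × likelihood for each hypothesis:
  M4: 0.05 × 0.03 = 0.0015
  M1: 0.12 × 0.45 = 0.054
  M3: 0.29 × 0.075 = 0.02175
  M6: 0.42 × 0.16 = 0.0672
  M5: 0.12 × 0.1775 = 0.0213
Normalizing constant = 0.16575.
P(M1 | evidence) = 0.054 / 0.16575 ≈ 0.3258.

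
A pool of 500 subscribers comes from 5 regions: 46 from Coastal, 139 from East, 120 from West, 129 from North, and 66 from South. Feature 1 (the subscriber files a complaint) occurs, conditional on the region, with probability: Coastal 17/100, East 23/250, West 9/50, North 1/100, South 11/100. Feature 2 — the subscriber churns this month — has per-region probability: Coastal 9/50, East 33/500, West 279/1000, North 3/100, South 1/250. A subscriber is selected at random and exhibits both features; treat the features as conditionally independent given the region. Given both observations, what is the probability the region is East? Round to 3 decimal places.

By Bayes' rule, posterior ∝ prior × likelihood:
  Coastal: 0.092 × 0.17 × 0.18 = 0.0028152
  East: 0.278 × 0.092 × 0.066 = 0.001688016
  West: 0.24 × 0.18 × 0.279 = 0.0120528
  North: 0.258 × 0.01 × 0.03 = 0.0000774
  South: 0.132 × 0.11 × 0.004 = 0.00005808
Sum = 0.016691496.
P(East | evidence) = 0.001688016 / 0.016691496 ≈ 0.101.

0.101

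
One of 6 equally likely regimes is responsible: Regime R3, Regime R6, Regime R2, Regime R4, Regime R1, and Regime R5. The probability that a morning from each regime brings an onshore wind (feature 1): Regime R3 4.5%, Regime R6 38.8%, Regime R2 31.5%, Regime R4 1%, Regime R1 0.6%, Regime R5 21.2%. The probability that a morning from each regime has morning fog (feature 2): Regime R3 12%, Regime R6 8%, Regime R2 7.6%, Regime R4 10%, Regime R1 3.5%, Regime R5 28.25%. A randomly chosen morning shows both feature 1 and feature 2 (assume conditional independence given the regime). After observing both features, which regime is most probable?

Regime R5

Since the prior is uniform, the posterior is proportional to the likelihood:
  Regime R3: 0.045 × 0.12 = 0.0054
  Regime R6: 0.388 × 0.08 = 0.03104
  Regime R2: 0.315 × 0.076 = 0.02394
  Regime R4: 0.01 × 0.1 = 0.001
  Regime R1: 0.006 × 0.035 = 0.00021
  Regime R5: 0.212 × 0.2825 = 0.05989
Normalizing constant = 0.12148.
Largest term belongs to Regime R5, so Regime R5 is most probable.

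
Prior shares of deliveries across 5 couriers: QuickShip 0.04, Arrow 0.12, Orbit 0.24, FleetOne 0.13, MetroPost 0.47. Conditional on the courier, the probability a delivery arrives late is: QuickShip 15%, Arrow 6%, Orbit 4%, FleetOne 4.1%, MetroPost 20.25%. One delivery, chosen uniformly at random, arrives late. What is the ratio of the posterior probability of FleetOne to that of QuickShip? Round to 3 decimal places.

0.888

Compute prior × likelihood for every hypothesis:
  QuickShip: 0.04 × 0.15 = 0.006
  Arrow: 0.12 × 0.06 = 0.0072
  Orbit: 0.24 × 0.04 = 0.0096
  FleetOne: 0.13 × 0.041 = 0.00533
  MetroPost: 0.47 × 0.2025 = 0.095175
Sum = 0.123305.
The ratio is 0.00533 / 0.006 (the normalizer cancels) = 0.888.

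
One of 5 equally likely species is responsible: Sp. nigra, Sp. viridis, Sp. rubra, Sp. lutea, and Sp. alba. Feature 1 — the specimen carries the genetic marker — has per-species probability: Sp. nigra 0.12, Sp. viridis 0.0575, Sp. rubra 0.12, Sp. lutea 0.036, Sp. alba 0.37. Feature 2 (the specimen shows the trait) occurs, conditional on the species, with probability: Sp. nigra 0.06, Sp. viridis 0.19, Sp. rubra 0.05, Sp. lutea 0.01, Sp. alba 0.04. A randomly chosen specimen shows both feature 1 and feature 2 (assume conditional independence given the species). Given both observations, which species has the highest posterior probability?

With a uniform prior (1/5 each), posterior ∝ likelihood:
  Sp. nigra: 0.12 × 0.06 = 0.0072
  Sp. viridis: 0.0575 × 0.19 = 0.010925
  Sp. rubra: 0.12 × 0.05 = 0.006
  Sp. lutea: 0.036 × 0.01 = 0.00036
  Sp. alba: 0.37 × 0.04 = 0.0148
Normalizing constant = 0.039285.
Largest term belongs to Sp. alba, so Sp. alba is most probable.

Sp. alba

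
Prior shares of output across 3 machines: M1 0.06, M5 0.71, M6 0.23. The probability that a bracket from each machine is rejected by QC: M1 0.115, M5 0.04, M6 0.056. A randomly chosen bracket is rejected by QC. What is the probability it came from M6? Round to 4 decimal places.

0.2673

By Bayes' rule, posterior ∝ prior × likelihood:
  M1: 0.06 × 0.115 = 0.0069
  M5: 0.71 × 0.04 = 0.0284
  M6: 0.23 × 0.056 = 0.01288
Sum = 0.04818.
P(M6 | evidence) = 0.01288 / 0.04818 ≈ 0.2673.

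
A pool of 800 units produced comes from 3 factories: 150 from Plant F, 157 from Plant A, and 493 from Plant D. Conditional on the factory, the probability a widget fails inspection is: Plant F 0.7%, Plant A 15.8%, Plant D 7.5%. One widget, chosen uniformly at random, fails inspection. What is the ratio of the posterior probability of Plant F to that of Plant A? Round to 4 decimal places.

0.0423

Prior × likelihood for each hypothesis:
  Plant F: 0.1875 × 0.007 = 0.0013125
  Plant A: 0.19625 × 0.158 = 0.0310075
  Plant D: 0.61625 × 0.075 = 0.04621875
Total = 0.07853875.
The ratio is 0.0013125 / 0.0310075 (the normalizer cancels) = 0.0423.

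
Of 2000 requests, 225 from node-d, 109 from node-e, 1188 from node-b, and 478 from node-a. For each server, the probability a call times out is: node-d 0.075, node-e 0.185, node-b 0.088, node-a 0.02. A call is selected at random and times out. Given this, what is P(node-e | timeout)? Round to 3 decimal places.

By Bayes' rule, posterior ∝ prior × likelihood:
  node-d: 0.1125 × 0.075 = 0.0084375
  node-e: 0.0545 × 0.185 = 0.0100825
  node-b: 0.594 × 0.088 = 0.052272
  node-a: 0.239 × 0.02 = 0.00478
Sum = 0.075572.
P(node-e | evidence) = 0.0100825 / 0.075572 ≈ 0.133.

0.133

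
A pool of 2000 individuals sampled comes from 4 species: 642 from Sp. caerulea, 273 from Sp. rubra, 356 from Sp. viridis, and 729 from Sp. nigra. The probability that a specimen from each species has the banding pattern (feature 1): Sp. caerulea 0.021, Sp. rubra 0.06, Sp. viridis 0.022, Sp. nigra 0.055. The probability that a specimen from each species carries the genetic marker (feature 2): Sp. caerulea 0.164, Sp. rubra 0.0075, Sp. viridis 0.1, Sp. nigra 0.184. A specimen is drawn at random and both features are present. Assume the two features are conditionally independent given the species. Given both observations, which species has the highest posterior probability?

Sp. nigra

Unnormalized posteriors (prior × likelihood):
  Sp. caerulea: 0.321 × 0.021 × 0.164 = 0.001105524
  Sp. rubra: 0.1365 × 0.06 × 0.0075 = 0.000061425
  Sp. viridis: 0.178 × 0.022 × 0.1 = 0.0003916
  Sp. nigra: 0.3645 × 0.055 × 0.184 = 0.00368874
Sum = 0.005247289.
Largest term belongs to Sp. nigra, so Sp. nigra is most probable.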